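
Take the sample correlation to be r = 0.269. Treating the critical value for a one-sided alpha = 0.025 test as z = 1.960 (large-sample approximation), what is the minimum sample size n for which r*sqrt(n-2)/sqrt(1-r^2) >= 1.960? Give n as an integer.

52

Need r·√(n−2)/√(1−r²) ≥ 1.960
√(n−2) ≥ 1.960·√(1−0.072361) / 0.269 = 1.960·0.963140 / 0.269 = 7.0177
n−2 ≥ 49.2481  ⇒  n ≥ 51.2481
Smallest integer n = 52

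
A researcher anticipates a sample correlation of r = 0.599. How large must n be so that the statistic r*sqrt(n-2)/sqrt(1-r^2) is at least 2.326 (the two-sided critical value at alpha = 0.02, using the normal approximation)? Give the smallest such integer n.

r√(n−2)/√(1−r²) ≥ 2.326  ⇔  n−2 ≥ (2.326)²·(1−r²)/r²
(1−r²)/r² = (1−0.358801)/0.358801 = 1.7871
n ≥ 2 + 5.410276·1.7871 = 2 + 9.6687 = 11.6687
⌈11.6687⌉ = 12

12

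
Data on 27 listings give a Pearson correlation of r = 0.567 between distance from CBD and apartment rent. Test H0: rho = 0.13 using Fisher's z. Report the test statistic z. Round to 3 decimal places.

2.510

z_r = atanh(0.567) = 0.643090,  z_0 = atanh(0.13) = 0.130740
SE = 1/√(n−3) = 1/√24 = 0.204124
z = (z_r − z_0)/SE = (0.643090 − 0.130740) / 0.204124 = 0.512350 / 0.204124 = 2.510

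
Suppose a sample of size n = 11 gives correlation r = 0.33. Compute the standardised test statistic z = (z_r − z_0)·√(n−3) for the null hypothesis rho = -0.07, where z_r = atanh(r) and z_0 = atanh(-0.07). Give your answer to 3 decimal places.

1.168

z_r = atanh(0.33) = 0.342828,  z_0 = atanh(-0.07) = -0.070115
SE = 1/√(n−3) = 1/√8 = 0.353553
z = (z_r − z_0)/SE = (0.342828 − (-0.070115)) / 0.353553 = 0.412943 / 0.353553 = 1.168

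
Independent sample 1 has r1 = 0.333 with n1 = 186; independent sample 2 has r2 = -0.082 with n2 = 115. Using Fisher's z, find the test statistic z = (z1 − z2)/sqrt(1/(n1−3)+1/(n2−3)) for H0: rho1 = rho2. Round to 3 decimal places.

3.571

z1 = atanh(0.333) = 0.346199,  z2 = atanh(-0.082) = -0.082185
SE = √(1/(n1−3) + 1/(n2−3)) = √(1/183 + 1/112) = √(0.0054645 + 0.0089286) = √0.0143931 = 0.119971
z = (z1 − z2)/SE = (0.346199 − (-0.082185)) / 0.119971 = 0.428384 / 0.119971 = 3.571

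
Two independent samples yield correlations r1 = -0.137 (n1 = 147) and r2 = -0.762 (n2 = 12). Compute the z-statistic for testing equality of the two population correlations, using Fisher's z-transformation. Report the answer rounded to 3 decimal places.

2.512

Fisher z-transforms: z1 = atanh(-0.137) = -0.137867, z2 = atanh(-0.762) = -1.000967; difference d = 0.863100
Var(d) = 1/144 + 1/9 = 0.0069444 + 0.1111111 = 0.1180555
z = d/√Var(d) = 0.863100 / √0.1180555 = 0.863100 / 0.343592 = 2.512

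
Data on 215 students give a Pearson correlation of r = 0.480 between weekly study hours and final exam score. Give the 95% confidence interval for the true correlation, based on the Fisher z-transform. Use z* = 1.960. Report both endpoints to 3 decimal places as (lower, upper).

z_r = atanh(0.480) = 0.522984;  SE = 1/√(n−3) = 1/√212 = 0.068680
z-limits: 0.522984 ± 1.960·0.068680 = 0.522984 ± 0.134613 = [0.388371, 0.657597]
ρ-limits: (tanh 0.388371, tanh 0.657597) = (0.370, 0.577)

(0.370, 0.577)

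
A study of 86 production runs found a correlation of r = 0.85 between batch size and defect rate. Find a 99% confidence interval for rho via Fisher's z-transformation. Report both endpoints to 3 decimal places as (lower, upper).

z_r = atanh(0.85) = 1.256153;  SE = 1/√(n−3) = 1/√83 = 0.109764
z-limits: 1.256153 ± 2.576·0.109764 = 1.256153 ± 0.282752 = [0.973401, 1.538905]
ρ-limits: (tanh 0.973401, tanh 1.538905) = (0.750, 0.912)

(0.750, 0.912)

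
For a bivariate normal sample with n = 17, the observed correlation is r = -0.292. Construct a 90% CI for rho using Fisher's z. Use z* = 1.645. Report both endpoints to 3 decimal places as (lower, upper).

z_r = atanh(-0.292) = -0.300751;  SE = 1/√(n−3) = 1/√14 = 0.267261
z-limits: -0.300751 ± 1.645·0.267261 = -0.300751 ± 0.439644 = [-0.740395, 0.138893]
ρ-limits: (tanh -0.740395, tanh 0.138893) = (-0.629, 0.138)

(-0.629, 0.138)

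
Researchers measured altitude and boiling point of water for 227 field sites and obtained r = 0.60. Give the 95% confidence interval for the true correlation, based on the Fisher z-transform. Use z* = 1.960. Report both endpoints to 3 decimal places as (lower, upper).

(0.510, 0.677)

Fisher z: z_r = atanh(r) = ½·ln((1+0.60)/(1−0.60)) = 0.693147
SE(z) = 1/√(n−3) = 1/√224 = 0.066815
95% ⇒ z* = 1.960; margin = 1.960·0.066815 = 0.130957
CI on z-scale: (0.562190, 0.824104)
Back-transform: tanh(0.562190) = 0.509601, tanh(0.824104) = 0.677297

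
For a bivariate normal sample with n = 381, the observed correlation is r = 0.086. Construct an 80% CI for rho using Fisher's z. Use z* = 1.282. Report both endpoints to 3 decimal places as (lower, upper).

z_r = atanh(0.086) = 0.086213;  SE = 1/√(n−3) = 1/√378 = 0.051434
z-limits: 0.086213 ± 1.282·0.051434 = 0.086213 ± 0.065938 = [0.020275, 0.152151]
ρ-limits: (tanh 0.020275, tanh 0.152151) = (0.020, 0.151)

(0.020, 0.151)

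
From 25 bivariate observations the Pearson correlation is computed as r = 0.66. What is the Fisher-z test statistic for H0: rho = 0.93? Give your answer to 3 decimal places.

-4.060

Fisher z: atanh(0.66) = 0.792814, atanh(0.93) = 1.658390
z = (z_r − z_0)·√(n−3) = (0.792814 − 1.658390)·√22 = -0.865576 · 4.690416 = -4.060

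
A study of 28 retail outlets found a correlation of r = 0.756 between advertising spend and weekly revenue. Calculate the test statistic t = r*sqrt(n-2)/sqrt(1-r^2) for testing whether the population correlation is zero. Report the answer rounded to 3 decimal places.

t = r·√(n−2) / √(1−r²) with r = 0.756, n = 28
  = 0.756·√26 / √(1 − 0.571536)
  = 0.756·5.099020 / 0.654572
  = 3.854859 / 0.654572 = 5.889

5.889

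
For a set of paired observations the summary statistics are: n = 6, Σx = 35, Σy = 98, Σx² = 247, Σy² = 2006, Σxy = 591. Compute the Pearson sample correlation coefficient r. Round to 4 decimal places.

S_xy = nΣxy − ΣxΣy = 6·591 − 35·98 = 3546 − 3430 = 116
S_xx = nΣx² − (Σx)² = 6·247 − 35² = 1482 − 1225 = 257
S_yy = nΣy² − (Σy)² = 6·2006 − 98² = 12036 − 9604 = 2432
r = S_xy / √(S_xx·S_yy) = 116 / √(257·2432) = 116 / √625024 = 116 / 790.5846 = 0.1467

0.1467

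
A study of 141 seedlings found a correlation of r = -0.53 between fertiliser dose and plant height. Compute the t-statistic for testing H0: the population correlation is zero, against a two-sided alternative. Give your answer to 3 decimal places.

-7.369

1 − r² = 1 − 0.2809 = 0.7191;  √(1−r²) = 0.847998
√(n−2) = √139 = 11.789826
t = r·√(n−2)/√(1−r²) = -0.53 · 11.789826 / 0.847998 = -7.369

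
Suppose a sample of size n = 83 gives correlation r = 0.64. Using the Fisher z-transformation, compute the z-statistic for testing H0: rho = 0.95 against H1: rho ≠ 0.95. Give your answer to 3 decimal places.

z_r = atanh(0.64) = 0.758174,  z_0 = atanh(0.95) = 1.831781
SE = 1/√(n−3) = 1/√80 = 0.111803
z = (z_r − z_0)/SE = (0.758174 − 1.831781) / 0.111803 = -1.073607 / 0.111803 = -9.603

-9.603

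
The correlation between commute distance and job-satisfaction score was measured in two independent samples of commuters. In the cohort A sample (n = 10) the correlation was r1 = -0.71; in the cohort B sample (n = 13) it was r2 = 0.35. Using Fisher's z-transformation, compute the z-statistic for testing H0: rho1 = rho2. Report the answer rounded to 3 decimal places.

-2.542

z1 = atanh(-0.71) = -0.887184,  z2 = atanh(0.35) = 0.365444
SE = √(1/(n1−3) + 1/(n2−3)) = √(1/7 + 1/10) = √(0.1428571 + 0.1000000) = √0.2428571 = 0.492805
z = (z1 − z2)/SE = (-0.887184 − 0.365444) / 0.492805 = -1.252628 / 0.492805 = -2.542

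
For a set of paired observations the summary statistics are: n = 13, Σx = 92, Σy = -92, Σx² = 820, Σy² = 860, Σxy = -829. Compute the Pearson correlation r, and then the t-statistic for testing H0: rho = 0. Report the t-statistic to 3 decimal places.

S_xy = nΣxy − ΣxΣy = 13·(-829) − 92·(-92) = -10777 − (-8464) = -2313
S_xx = nΣx² − (Σx)² = 13·820 − 92² = 10660 − 8464 = 2196
S_yy = nΣy² − (Σy)² = 13·860 − (-92)² = 11180 − 8464 = 2716
r = S_xy / √(S_xx·S_yy) = -2313 / √(2196·2716) = -2313 / √5964336 = -2313 / 2442.1990 = -0.9471
t = r·√(n−2)/√(1−r²) = -0.9471·√11 / √(1−0.896998) = -3.141175 / 0.320939 = -9.787

-9.787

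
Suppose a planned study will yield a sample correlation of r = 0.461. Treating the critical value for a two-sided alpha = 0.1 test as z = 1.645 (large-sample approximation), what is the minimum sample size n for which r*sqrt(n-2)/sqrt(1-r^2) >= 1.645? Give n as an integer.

r√(n−2)/√(1−r²) ≥ 1.645  ⇔  n−2 ≥ (1.645)²·(1−r²)/r²
(1−r²)/r² = (1−0.212521)/0.212521 = 3.7054
n ≥ 2 + 2.706025·3.7054 = 2 + 10.0269 = 12.0269
⌈12.0269⌉ = 13

13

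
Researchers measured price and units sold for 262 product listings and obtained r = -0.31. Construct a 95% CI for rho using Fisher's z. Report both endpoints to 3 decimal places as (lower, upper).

(-0.416, -0.196)

z_r = atanh(-0.31) = -0.320545;  SE = 1/√(n−3) = 1/√259 = 0.062137
z-limits: -0.320545 ± 1.960·0.062137 = -0.320545 ± 0.121789 = [-0.442334, -0.198756]
ρ-limits: (tanh -0.442334, tanh -0.198756) = (-0.416, -0.196)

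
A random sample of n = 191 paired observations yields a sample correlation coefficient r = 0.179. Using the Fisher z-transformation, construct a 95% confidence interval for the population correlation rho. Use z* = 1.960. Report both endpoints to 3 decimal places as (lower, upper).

(0.038, 0.313)

Fisher z: z_r = atanh(r) = ½·ln((1+0.179)/(1−0.179)) = 0.180949
SE(z) = 1/√(n−3) = 1/√188 = 0.072932
95% ⇒ z* = 1.960; margin = 1.960·0.072932 = 0.142947
CI on z-scale: (0.038002, 0.323896)
Back-transform: tanh(0.038002) = 0.037984, tanh(0.323896) = 0.313025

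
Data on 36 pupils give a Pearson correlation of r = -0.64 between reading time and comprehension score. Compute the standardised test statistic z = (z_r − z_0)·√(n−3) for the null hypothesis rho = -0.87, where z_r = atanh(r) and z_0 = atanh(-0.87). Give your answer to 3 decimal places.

3.303

z_r = atanh(-0.64) = -0.758174,  z_0 = atanh(-0.87) = -1.333080
SE = 1/√(n−3) = 1/√33 = 0.174078
z = (z_r − z_0)/SE = (-0.758174 − (-1.333080)) / 0.174078 = 0.574906 / 0.174078 = 3.303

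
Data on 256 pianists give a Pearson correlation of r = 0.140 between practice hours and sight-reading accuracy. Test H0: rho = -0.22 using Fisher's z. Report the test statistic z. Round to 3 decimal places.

z_r = atanh(0.140) = 0.140926,  z_0 = atanh(-0.22) = -0.223656
SE = 1/√(n−3) = 1/√253 = 0.062869
z = (z_r − z_0)/SE = (0.140926 − (-0.223656)) / 0.062869 = 0.364582 / 0.062869 = 5.799

5.799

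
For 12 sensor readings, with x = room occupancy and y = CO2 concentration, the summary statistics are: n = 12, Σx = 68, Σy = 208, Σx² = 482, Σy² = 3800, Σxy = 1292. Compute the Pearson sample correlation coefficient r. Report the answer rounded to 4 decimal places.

0.8262

S_xy = nΣxy − ΣxΣy = 12·1292 − 68·208 = 15504 − 14144 = 1360
S_xx = nΣx² − (Σx)² = 12·482 − 68² = 5784 − 4624 = 1160
S_yy = nΣy² − (Σy)² = 12·3800 − 208² = 45600 − 43264 = 2336
r = S_xy / √(S_xx·S_yy) = 1360 / √(1160·2336) = 1360 / √2709760 = 1360 / 1646.1349 = 0.8262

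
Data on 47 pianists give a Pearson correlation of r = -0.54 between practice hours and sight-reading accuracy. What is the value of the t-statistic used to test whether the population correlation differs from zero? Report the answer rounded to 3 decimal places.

-4.304

t = r·√(n−2) / √(1−r²) with r = -0.54, n = 47
  = -0.54·√45 / √(1 − 0.2916)
  = -0.54·6.708204 / 0.841665
  = -3.622430 / 0.841665 = -4.304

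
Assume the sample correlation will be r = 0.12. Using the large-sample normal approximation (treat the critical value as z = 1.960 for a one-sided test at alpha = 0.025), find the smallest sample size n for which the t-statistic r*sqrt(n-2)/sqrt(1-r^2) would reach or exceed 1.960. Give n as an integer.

265

r√(n−2)/√(1−r²) ≥ 1.960  ⇔  n−2 ≥ (1.960)²·(1−r²)/r²
(1−r²)/r² = (1−0.0144)/0.0144 = 68.4444
n ≥ 2 + 3.8416·68.4444 = 2 + 262.9360 = 264.9360
⌈264.9360⌉ = 265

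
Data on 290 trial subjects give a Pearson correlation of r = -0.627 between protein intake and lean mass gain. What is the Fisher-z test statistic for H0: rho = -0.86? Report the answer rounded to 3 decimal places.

9.434

Fisher z: atanh(-0.627) = -0.736457, atanh(-0.86) = -1.293345
z = (z_r − z_0)·√(n−3) = (-0.736457 − (-1.293345))·√287 = 0.556888 · 16.941074 = 9.434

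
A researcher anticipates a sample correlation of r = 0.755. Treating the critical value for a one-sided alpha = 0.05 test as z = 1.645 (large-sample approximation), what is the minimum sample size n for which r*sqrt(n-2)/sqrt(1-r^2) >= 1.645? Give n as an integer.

r√(n−2)/√(1−r²) ≥ 1.645  ⇔  n−2 ≥ (1.645)²·(1−r²)/r²
(1−r²)/r² = (1−0.570025)/0.570025 = 0.7543
n ≥ 2 + 2.706025·0.7543 = 2 + 2.0412 = 4.0412
⌈4.0412⌉ = 5

5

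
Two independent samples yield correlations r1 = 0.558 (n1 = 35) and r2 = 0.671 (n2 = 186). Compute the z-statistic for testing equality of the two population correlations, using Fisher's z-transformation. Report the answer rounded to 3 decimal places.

z1 = atanh(0.558) = 0.629924,  z2 = atanh(0.671) = 0.812560
SE = √(1/(n1−3) + 1/(n2−3)) = √(1/32 + 1/183) = √(0.0312500 + 0.0054645) = √0.0367145 = 0.191610
z = (z1 − z2)/SE = (0.629924 − 0.812560) / 0.191610 = -0.182636 / 0.191610 = -0.953

-0.953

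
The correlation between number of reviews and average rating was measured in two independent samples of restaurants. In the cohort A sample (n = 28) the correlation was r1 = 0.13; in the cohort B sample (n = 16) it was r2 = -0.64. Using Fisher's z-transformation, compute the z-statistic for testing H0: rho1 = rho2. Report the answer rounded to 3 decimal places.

2.600

Fisher z-transforms: z1 = atanh(0.13) = 0.130740, z2 = atanh(-0.64) = -0.758174; difference d = 0.888914
Var(d) = 1/25 + 1/13 = 0.0400000 + 0.0769231 = 0.1169231
z = d/√Var(d) = 0.888914 / √0.1169231 = 0.888914 / 0.341940 = 2.600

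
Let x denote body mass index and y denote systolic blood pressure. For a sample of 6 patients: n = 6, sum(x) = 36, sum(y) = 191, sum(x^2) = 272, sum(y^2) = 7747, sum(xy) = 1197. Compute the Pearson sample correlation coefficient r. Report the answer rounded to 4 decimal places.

0.1669

S_xy = nΣxy − ΣxΣy = 6·1197 − 36·191 = 7182 − 6876 = 306
S_xx = nΣx² − (Σx)² = 6·272 − 36² = 1632 − 1296 = 336
S_yy = nΣy² − (Σy)² = 6·7747 − 191² = 46482 − 36481 = 10001
r = S_xy / √(S_xx·S_yy) = 306 / √(336·10001) = 306 / √3360336 = 306 / 1833.1219 = 0.1669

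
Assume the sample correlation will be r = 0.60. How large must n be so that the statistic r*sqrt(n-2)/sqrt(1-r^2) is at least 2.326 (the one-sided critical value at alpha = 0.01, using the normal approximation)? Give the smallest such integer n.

12

Need r·√(n−2)/√(1−r²) ≥ 2.326
√(n−2) ≥ 2.326·√(1−0.3600) / 0.60 = 2.326·0.800000 / 0.60 = 3.1013
n−2 ≥ 9.6181  ⇒  n ≥ 11.6181
Smallest integer n = 12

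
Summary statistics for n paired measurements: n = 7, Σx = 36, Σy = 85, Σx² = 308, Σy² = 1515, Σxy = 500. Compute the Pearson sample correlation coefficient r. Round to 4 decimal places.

Numerator: nΣxy − (Σx)(Σy) = 7·500 − (36)(85) = 440
Denominator: √[(nΣx²−(Σx)²)(nΣy²−(Σy)²)]
  nΣx²−(Σx)² = 7·308 − 1296 = 860;  nΣy²−(Σy)² = 7·1515 − 7225 = 3380
  √(860·3380) = √2906800 = 1704.9340
r = 440 / 1704.9340 = 0.2581

0.2581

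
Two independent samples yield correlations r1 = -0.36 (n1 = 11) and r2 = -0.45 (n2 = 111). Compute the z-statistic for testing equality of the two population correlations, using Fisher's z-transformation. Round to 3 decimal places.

z1 = atanh(-0.36) = -0.376886,  z2 = atanh(-0.45) = -0.484700
SE = √(1/(n1−3) + 1/(n2−3)) = √(1/8 + 1/108) = √(0.1250000 + 0.0092593) = √0.1342593 = 0.366414
z = (z1 − z2)/SE = (-0.376886 − (-0.484700)) / 0.366414 = 0.107814 / 0.366414 = 0.294

0.294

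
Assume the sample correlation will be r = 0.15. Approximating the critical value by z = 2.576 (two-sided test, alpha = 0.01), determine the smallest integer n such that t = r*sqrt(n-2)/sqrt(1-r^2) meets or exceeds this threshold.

Need r·√(n−2)/√(1−r²) ≥ 2.576
√(n−2) ≥ 2.576·√(1−0.0225) / 0.15 = 2.576·0.988686 / 0.15 = 16.9790
n−2 ≥ 288.2864  ⇒  n ≥ 290.2864
Smallest integer n = 291

291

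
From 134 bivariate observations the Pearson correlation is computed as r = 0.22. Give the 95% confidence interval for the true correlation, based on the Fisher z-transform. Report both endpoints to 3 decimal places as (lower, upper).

(0.052, 0.376)

Fisher z: z_r = atanh(r) = ½·ln((1+0.22)/(1−0.22)) = 0.223656
SE(z) = 1/√(n−3) = 1/√131 = 0.087370
95% ⇒ z* = 1.960; margin = 1.960·0.087370 = 0.171245
CI on z-scale: (0.052411, 0.394901)
Back-transform: tanh(0.052411) = 0.052363, tanh(0.394901) = 0.375578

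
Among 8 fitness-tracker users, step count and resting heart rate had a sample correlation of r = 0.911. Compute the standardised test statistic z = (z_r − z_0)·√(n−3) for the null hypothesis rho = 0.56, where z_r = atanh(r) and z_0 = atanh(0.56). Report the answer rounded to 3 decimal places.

Fisher z: atanh(0.911) = 1.533373, atanh(0.56) = 0.632833
z = (z_r − z_0)·√(n−3) = (1.533373 − 0.632833)·√5 = 0.900540 · 2.236068 = 2.014

2.014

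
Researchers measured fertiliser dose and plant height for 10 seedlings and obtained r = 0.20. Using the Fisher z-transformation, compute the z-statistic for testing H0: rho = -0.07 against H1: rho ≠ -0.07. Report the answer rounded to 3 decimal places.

0.722

z_r = atanh(0.20) = 0.202733,  z_0 = atanh(-0.07) = -0.070115
SE = 1/√(n−3) = 1/√7 = 0.377964
z = (z_r − z_0)/SE = (0.202733 − (-0.070115)) / 0.377964 = 0.272848 / 0.377964 = 0.722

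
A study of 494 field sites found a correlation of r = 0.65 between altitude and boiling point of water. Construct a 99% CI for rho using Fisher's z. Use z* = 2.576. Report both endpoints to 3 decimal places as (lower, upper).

Fisher z: z_r = atanh(r) = ½·ln((1+0.65)/(1−0.65)) = 0.775299
SE(z) = 1/√(n−3) = 1/√491 = 0.045129
99% ⇒ z* = 2.576; margin = 2.576·0.045129 = 0.116252
CI on z-scale: (0.659047, 0.891551)
Back-transform: tanh(0.659047) = 0.577729, tanh(0.891551) = 0.712159

(0.578, 0.712)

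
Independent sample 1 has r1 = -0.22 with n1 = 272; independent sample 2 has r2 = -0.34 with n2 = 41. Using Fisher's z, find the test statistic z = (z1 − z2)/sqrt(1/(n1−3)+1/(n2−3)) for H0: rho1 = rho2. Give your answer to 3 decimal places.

z1 = atanh(-0.22) = -0.223656,  z2 = atanh(-0.34) = -0.354093
SE = √(1/(n1−3) + 1/(n2−3)) = √(1/269 + 1/38) = √(0.0037175 + 0.0263158) = √0.0300333 = 0.173301
z = (z1 − z2)/SE = (-0.223656 − (-0.354093)) / 0.173301 = 0.130437 / 0.173301 = 0.753

0.753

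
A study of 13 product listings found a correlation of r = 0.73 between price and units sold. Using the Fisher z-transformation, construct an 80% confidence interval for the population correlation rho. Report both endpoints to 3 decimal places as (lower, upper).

z_r = atanh(0.73) = 0.928727;  SE = 1/√(n−3) = 1/√10 = 0.316228
z-limits: 0.928727 ± 1.282·0.316228 = 0.928727 ± 0.405404 = [0.523323, 1.334131]
ρ-limits: (tanh 0.523323, tanh 1.334131) = (0.480, 0.870)

(0.480, 0.870)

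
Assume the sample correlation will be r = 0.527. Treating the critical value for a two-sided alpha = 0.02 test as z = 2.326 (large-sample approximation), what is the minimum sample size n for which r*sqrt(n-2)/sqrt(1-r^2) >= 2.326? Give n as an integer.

Need r·√(n−2)/√(1−r²) ≥ 2.326
√(n−2) ≥ 2.326·√(1−0.277729) / 0.527 = 2.326·0.849865 / 0.527 = 3.7510
n−2 ≥ 14.0700  ⇒  n ≥ 16.0700
Smallest integer n = 17

17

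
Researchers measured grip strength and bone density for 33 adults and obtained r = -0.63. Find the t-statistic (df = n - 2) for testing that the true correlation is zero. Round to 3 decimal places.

1 − r² = 1 − 0.3969 = 0.6031;  √(1−r²) = 0.776595
√(n−2) = √31 = 5.567764
t = r·√(n−2)/√(1−r²) = -0.63 · 5.567764 / 0.776595 = -4.517

-4.517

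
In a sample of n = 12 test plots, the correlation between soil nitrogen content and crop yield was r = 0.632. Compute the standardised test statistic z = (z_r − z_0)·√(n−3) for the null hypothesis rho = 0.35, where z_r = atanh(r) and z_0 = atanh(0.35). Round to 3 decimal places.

z_r = atanh(0.632) = 0.744739,  z_0 = atanh(0.35) = 0.365444
SE = 1/√(n−3) = 1/√9 = 0.333333
z = (z_r − z_0)/SE = (0.744739 − 0.365444) / 0.333333 = 0.379295 / 0.333333 = 1.138

1.138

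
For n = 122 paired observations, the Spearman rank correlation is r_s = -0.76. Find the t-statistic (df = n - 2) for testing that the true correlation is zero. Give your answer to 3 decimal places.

-12.810

1 − r_s² = 1 − 0.5776 = 0.4224;  √(1−r_s²) = 0.649923
√(n−2) = √120 = 10.954451
t = r_s·√(n−2)/√(1−r_s²) = -0.76 · 10.954451 / 0.649923 = -12.810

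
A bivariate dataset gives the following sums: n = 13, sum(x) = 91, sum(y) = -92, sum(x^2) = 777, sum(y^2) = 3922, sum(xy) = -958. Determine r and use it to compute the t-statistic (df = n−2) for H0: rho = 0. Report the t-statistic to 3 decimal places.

-1.737

Numerator: nΣxy − (Σx)(Σy) = 13·(-958) − (91)(-92) = -4082
Denominator: √[(nΣx²−(Σx)²)(nΣy²−(Σy)²)]
  nΣx²−(Σx)² = 13·777 − 8281 = 1820;  nΣy²−(Σy)² = 13·3922 − 8464 = 42522
  √(1820·42522) = √77390040 = 8797.1609
r = -4082 / 8797.1609 = -0.4640
t = r·√(n−2)/√(1−r²) = -0.4640·√11 / √(1−0.215296) = -1.538914 / 0.885835 = -1.737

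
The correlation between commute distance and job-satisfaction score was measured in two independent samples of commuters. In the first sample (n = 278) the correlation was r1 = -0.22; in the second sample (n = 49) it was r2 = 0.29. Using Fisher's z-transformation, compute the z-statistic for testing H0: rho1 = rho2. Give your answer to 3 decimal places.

Fisher z-transforms: z1 = atanh(-0.22) = -0.223656, z2 = atanh(0.29) = 0.298566; difference d = -0.522222
Var(d) = 1/275 + 1/46 = 0.0036364 + 0.0217391 = 0.0253755
z = d/√Var(d) = -0.522222 / √0.0253755 = -0.522222 / 0.159297 = -3.278

-3.278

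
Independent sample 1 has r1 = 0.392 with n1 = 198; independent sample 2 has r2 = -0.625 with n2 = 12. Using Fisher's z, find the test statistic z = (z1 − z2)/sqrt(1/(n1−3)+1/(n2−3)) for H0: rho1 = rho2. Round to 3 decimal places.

Fisher z-transforms: z1 = atanh(0.392) = 0.414161, z2 = atanh(-0.625) = -0.733169; difference d = 1.147330
Var(d) = 1/195 + 1/9 = 0.0051282 + 0.1111111 = 0.1162393
z = d/√Var(d) = 1.147330 / √0.1162393 = 1.147330 / 0.340939 = 3.365

3.365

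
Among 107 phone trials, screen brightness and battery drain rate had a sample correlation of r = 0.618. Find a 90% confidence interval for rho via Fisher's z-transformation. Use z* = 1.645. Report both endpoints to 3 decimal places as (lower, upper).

Fisher z: z_r = atanh(r) = ½·ln((1+0.618)/(1−0.618)) = 0.721763
SE(z) = 1/√(n−3) = 1/√104 = 0.098058
90% ⇒ z* = 1.645; margin = 1.645·0.098058 = 0.161305
CI on z-scale: (0.560458, 0.883068)
Back-transform: tanh(0.560458) = 0.508317, tanh(0.883068) = 0.707953

(0.508, 0.708)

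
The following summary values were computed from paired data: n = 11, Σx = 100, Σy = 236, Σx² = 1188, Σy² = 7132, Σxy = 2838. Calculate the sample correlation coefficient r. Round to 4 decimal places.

S_xy = nΣxy − ΣxΣy = 11·2838 − 100·236 = 31218 − 23600 = 7618
S_xx = nΣx² − (Σx)² = 11·1188 − 100² = 13068 − 10000 = 3068
S_yy = nΣy² − (Σy)² = 11·7132 − 236² = 78452 − 55696 = 22756
r = S_xy / √(S_xx·S_yy) = 7618 / √(3068·22756) = 7618 / √69815408 = 7618 / 8355.5615 = 0.9117

0.9117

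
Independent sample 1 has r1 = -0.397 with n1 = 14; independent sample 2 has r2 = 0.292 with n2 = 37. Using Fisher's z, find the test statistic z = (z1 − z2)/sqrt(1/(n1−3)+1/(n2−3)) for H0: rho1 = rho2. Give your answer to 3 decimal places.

-2.078

z1 = atanh(-0.397) = -0.420083,  z2 = atanh(0.292) = 0.300751
SE = √(1/(n1−3) + 1/(n2−3)) = √(1/11 + 1/34) = √(0.0909091 + 0.0294118) = √0.1203209 = 0.346873
z = (z1 − z2)/SE = (-0.420083 − 0.300751) / 0.346873 = -0.720834 / 0.346873 = -2.078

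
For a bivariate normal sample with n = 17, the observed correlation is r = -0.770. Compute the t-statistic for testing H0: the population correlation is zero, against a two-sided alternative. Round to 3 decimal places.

t = r·√(n−2) / √(1−r²) with r = -0.770, n = 17
  = -0.770·√15 / √(1 − 0.592900)
  = -0.770·3.872983 / 0.638044
  = -2.982197 / 0.638044 = -4.674

-4.674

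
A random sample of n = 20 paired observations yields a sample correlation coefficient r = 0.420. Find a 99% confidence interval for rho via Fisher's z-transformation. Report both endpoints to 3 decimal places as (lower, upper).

(-0.175, 0.790)

Fisher z: z_r = atanh(r) = ½·ln((1+0.420)/(1−0.420)) = 0.447692
SE(z) = 1/√(n−3) = 1/√17 = 0.242536
99% ⇒ z* = 2.576; margin = 2.576·0.242536 = 0.624773
CI on z-scale: (-0.177081, 1.072465)
Back-transform: tanh(-0.177081) = -0.175253, tanh(1.072465) = 0.790388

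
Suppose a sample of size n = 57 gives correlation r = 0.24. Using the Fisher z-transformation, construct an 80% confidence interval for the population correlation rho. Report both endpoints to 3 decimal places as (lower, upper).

(0.070, 0.396)

z_r = atanh(0.24) = 0.244774;  SE = 1/√(n−3) = 1/√54 = 0.136083
z-limits: 0.244774 ± 1.282·0.136083 = 0.244774 ± 0.174458 = [0.070316, 0.419232]
ρ-limits: (tanh 0.070316, tanh 0.419232) = (0.070, 0.396)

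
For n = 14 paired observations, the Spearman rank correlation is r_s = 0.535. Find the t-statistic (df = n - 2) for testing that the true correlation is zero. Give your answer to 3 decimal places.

2.194

1 − r_s² = 1 − 0.286225 = 0.713775;  √(1−r_s²) = 0.844852
√(n−2) = √12 = 3.464102
t = r_s·√(n−2)/√(1−r_s²) = 0.535 · 3.464102 / 0.844852 = 2.194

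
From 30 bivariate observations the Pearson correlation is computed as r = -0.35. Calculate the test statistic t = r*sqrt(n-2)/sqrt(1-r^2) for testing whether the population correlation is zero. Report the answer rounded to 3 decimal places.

-1.977

t = r·√(n−2) / √(1−r²) with r = -0.35, n = 30
  = -0.35·√28 / √(1 − 0.1225)
  = -0.35·5.291503 / 0.936750
  = -1.852026 / 0.936750 = -1.977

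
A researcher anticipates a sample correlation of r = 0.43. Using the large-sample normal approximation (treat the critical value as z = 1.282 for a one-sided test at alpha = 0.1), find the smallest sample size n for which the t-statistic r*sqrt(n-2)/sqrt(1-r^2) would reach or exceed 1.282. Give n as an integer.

Need r·√(n−2)/√(1−r²) ≥ 1.282
√(n−2) ≥ 1.282·√(1−0.1849) / 0.43 = 1.282·0.902829 / 0.43 = 2.6917
n−2 ≥ 7.2452  ⇒  n ≥ 9.2452
Smallest integer n = 10

10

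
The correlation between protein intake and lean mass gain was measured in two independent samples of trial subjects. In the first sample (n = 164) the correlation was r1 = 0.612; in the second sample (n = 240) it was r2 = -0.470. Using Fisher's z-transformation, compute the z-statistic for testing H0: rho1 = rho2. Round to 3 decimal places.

11.967

Fisher z-transforms: z1 = atanh(0.612) = 0.712113, z2 = atanh(-0.470) = -0.510070; difference d = 1.222183
Var(d) = 1/161 + 1/237 = 0.0062112 + 0.0042194 = 0.0104306
z = d/√Var(d) = 1.222183 / √0.0104306 = 1.222183 / 0.102130 = 11.967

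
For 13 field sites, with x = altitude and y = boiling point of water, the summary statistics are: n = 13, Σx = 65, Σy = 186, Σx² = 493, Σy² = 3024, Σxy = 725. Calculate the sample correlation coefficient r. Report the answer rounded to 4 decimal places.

-0.8304

Numerator: nΣxy − (Σx)(Σy) = 13·725 − (65)(186) = -2665
Denominator: √[(nΣx²−(Σx)²)(nΣy²−(Σy)²)]
  nΣx²−(Σx)² = 13·493 − 4225 = 2184;  nΣy²−(Σy)² = 13·3024 − 34596 = 4716
  √(2184·4716) = √10299744 = 3209.3214
r = -2665 / 3209.3214 = -0.8304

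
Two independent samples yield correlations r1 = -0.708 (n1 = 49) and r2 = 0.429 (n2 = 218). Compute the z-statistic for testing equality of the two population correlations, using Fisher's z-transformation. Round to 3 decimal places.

Fisher z-transforms: z1 = atanh(-0.708) = -0.883162, z2 = atanh(0.429) = 0.458670; difference d = -1.341832
Var(d) = 1/46 + 1/215 = 0.0217391 + 0.0046512 = 0.0263903
z = d/√Var(d) = -1.341832 / √0.0263903 = -1.341832 / 0.162451 = -8.260

-8.260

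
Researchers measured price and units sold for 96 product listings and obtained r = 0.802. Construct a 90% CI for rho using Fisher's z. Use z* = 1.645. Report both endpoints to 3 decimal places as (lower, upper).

Fisher z: z_r = atanh(r) = ½·ln((1+0.802)/(1−0.802)) = 1.104193
SE(z) = 1/√(n−3) = 1/√93 = 0.103695
90% ⇒ z* = 1.645; margin = 1.645·0.103695 = 0.170578
CI on z-scale: (0.933615, 1.274771)
Back-transform: tanh(0.933615) = 0.732275, tanh(1.274771) = 0.855085

(0.732, 0.855)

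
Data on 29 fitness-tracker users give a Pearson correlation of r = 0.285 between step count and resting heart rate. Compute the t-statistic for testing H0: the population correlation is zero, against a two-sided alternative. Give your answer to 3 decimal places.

1.545

1 − r² = 1 − 0.081225 = 0.918775;  √(1−r²) = 0.958528
√(n−2) = √27 = 5.196152
t = r·√(n−2)/√(1−r²) = 0.285 · 5.196152 / 0.958528 = 1.545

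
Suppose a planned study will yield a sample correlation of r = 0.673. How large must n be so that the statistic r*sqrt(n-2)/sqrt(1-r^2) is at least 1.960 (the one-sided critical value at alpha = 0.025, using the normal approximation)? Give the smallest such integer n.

r√(n−2)/√(1−r²) ≥ 1.960  ⇔  n−2 ≥ (1.960)²·(1−r²)/r²
(1−r²)/r² = (1−0.452929)/0.452929 = 1.2079
n ≥ 2 + 3.8416·1.2079 = 2 + 4.6403 = 6.6403
⌈6.6403⌉ = 7

7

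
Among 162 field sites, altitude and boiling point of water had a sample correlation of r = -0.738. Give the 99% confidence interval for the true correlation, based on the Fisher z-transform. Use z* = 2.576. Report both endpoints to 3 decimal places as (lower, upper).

(-0.818, -0.630)

Fisher z: z_r = atanh(r) = ½·ln((1+(-0.738))/(1−(-0.738))) = -0.946073
SE(z) = 1/√(n−3) = 1/√159 = 0.079305
99% ⇒ z* = 2.576; margin = 2.576·0.079305 = 0.204290
CI on z-scale: (-1.150363, -0.741783)
Back-transform: tanh(-1.150363) = -0.817874, tanh(-0.741783) = -0.630221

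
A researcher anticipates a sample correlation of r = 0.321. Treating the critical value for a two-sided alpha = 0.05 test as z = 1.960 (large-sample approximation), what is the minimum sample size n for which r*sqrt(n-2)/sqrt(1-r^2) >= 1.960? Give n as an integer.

r√(n−2)/√(1−r²) ≥ 1.960  ⇔  n−2 ≥ (1.960)²·(1−r²)/r²
(1−r²)/r² = (1−0.103041)/0.103041 = 8.7049
n ≥ 2 + 3.8416·8.7049 = 2 + 33.4407 = 35.4407
⌈35.4407⌉ = 36

36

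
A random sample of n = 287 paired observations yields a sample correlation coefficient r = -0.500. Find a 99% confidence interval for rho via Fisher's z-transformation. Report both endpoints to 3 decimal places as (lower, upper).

(-0.606, -0.377)

Fisher z: z_r = atanh(r) = ½·ln((1+(-0.500))/(1−(-0.500))) = -0.549306
SE(z) = 1/√(n−3) = 1/√284 = 0.059339
99% ⇒ z* = 2.576; margin = 2.576·0.059339 = 0.152857
CI on z-scale: (-0.702163, -0.396449)
Back-transform: tanh(-0.702163) = -0.605739, tanh(-0.396449) = -0.376906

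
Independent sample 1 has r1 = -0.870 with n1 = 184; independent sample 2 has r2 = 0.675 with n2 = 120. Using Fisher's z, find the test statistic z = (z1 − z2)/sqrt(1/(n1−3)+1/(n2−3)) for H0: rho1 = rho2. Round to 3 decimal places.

z1 = atanh(-0.870) = -1.333080,  z2 = atanh(0.675) = 0.819872
SE = √(1/(n1−3) + 1/(n2−3)) = √(1/181 + 1/117) = √(0.0055249 + 0.0085470) = √0.0140719 = 0.118625
z = (z1 − z2)/SE = (-1.333080 − 0.819872) / 0.118625 = -2.152952 / 0.118625 = -18.149

-18.149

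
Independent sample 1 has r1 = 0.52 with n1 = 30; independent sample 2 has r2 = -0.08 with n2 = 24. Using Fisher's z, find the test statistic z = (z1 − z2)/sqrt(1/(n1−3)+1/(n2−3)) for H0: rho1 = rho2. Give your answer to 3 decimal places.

z1 = atanh(0.52) = 0.576340,  z2 = atanh(-0.08) = -0.080171
SE = √(1/(n1−3) + 1/(n2−3)) = √(1/27 + 1/21) = √(0.0370370 + 0.0476190) = √0.0846560 = 0.290957
z = (z1 − z2)/SE = (0.576340 − (-0.080171)) / 0.290957 = 0.656511 / 0.290957 = 2.256

2.256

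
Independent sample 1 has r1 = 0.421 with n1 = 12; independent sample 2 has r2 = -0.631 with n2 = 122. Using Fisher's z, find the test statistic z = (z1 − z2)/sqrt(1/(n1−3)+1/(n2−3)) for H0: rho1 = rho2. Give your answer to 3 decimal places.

3.448

Fisher z-transforms: z1 = atanh(0.421) = 0.448907, z2 = atanh(-0.631) = -0.743076; difference d = 1.191983
Var(d) = 1/9 + 1/119 = 0.1111111 + 0.0084034 = 0.1195145
z = d/√Var(d) = 1.191983 / √0.1195145 = 1.191983 / 0.345709 = 3.448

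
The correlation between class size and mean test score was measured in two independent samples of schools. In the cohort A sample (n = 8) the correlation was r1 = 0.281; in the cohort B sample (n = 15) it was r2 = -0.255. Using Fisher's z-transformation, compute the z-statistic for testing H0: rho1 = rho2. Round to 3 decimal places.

Fisher z-transforms: z1 = atanh(0.281) = 0.288767, z2 = atanh(-0.255) = -0.260753; difference d = 0.549520
Var(d) = 1/5 + 1/12 = 0.2000000 + 0.0833333 = 0.2833333
z = d/√Var(d) = 0.549520 / √0.2833333 = 0.549520 / 0.532291 = 1.032

1.032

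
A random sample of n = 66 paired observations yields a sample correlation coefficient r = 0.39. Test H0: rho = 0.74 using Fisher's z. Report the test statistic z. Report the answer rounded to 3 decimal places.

-4.276

Fisher z: atanh(0.39) = 0.411800, atanh(0.74) = 0.950479
z = (z_r − z_0)·√(n−3) = (0.411800 − 0.950479)·√63 = -0.538679 · 7.937254 = -4.276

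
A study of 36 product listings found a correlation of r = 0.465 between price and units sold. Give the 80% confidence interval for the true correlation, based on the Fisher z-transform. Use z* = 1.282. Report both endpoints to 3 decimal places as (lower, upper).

z_r = atanh(0.465) = 0.503672;  SE = 1/√(n−3) = 1/√33 = 0.174078
z-limits: 0.503672 ± 1.282·0.174078 = 0.503672 ± 0.223168 = [0.280504, 0.726840]
ρ-limits: (tanh 0.280504, tanh 0.726840) = (0.273, 0.621)

(0.273, 0.621)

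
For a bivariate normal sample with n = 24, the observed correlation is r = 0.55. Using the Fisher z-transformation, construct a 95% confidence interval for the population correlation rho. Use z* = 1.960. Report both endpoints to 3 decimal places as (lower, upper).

(0.188, 0.780)

z_r = atanh(0.55) = 0.618381;  SE = 1/√(n−3) = 1/√21 = 0.218218
z-limits: 0.618381 ± 1.960·0.218218 = 0.618381 ± 0.427707 = [0.190674, 1.046088]
ρ-limits: (tanh 0.190674, tanh 1.046088) = (0.188, 0.780)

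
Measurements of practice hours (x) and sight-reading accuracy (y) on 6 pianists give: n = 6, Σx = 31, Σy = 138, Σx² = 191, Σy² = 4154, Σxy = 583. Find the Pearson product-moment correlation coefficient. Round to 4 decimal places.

Numerator: nΣxy − (Σx)(Σy) = 6·583 − (31)(138) = -780
Denominator: √[(nΣx²−(Σx)²)(nΣy²−(Σy)²)]
  nΣx²−(Σx)² = 6·191 − 961 = 185;  nΣy²−(Σy)² = 6·4154 − 19044 = 5880
  √(185·5880) = √1087800 = 1042.9765
r = -780 / 1042.9765 = -0.7479

-0.7479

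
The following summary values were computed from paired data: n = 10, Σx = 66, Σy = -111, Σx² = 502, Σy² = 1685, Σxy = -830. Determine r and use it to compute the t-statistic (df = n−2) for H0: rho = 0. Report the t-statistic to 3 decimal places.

Numerator: nΣxy − (Σx)(Σy) = 10·(-830) − (66)(-111) = -974
Denominator: √[(nΣx²−(Σx)²)(nΣy²−(Σy)²)]
  nΣx²−(Σx)² = 10·502 − 4356 = 664;  nΣy²−(Σy)² = 10·1685 − 12321 = 4529
  √(664·4529) = √3007256 = 1734.1442
r = -974 / 1734.1442 = -0.5617
t = r·√(n−2)/√(1−r²) = -0.5617·√8 / √(1−0.315507) = -1.588728 / 0.827341 = -1.920

-1.920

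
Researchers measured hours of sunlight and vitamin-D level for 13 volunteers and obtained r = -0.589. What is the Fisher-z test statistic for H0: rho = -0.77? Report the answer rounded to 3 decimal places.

z_r = atanh(-0.589) = -0.676133,  z_0 = atanh(-0.77) = -1.020328
SE = 1/√(n−3) = 1/√10 = 0.316228
z = (z_r − z_0)/SE = (-0.676133 − (-1.020328)) / 0.316228 = 0.344195 / 0.316228 = 1.088

1.088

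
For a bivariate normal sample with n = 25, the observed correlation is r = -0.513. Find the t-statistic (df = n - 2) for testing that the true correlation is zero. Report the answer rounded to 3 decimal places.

-2.866

1 − r² = 1 − 0.263169 = 0.736831;  √(1−r²) = 0.858389
√(n−2) = √23 = 4.795832
t = r·√(n−2)/√(1−r²) = -0.513 · 4.795832 / 0.858389 = -2.866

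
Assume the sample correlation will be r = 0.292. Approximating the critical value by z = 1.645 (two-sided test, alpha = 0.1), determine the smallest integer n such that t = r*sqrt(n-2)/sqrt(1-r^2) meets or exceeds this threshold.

32

r√(n−2)/√(1−r²) ≥ 1.645  ⇔  n−2 ≥ (1.645)²·(1−r²)/r²
(1−r²)/r² = (1−0.085264)/0.085264 = 10.7283
n ≥ 2 + 2.706025·10.7283 = 2 + 29.0310 = 31.0310
⌈31.0310⌉ = 32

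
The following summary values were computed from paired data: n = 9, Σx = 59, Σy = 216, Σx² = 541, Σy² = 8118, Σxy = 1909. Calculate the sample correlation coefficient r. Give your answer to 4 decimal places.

0.7329

S_xy = nΣxy − ΣxΣy = 9·1909 − 59·216 = 17181 − 12744 = 4437
S_xx = nΣx² − (Σx)² = 9·541 − 59² = 4869 − 3481 = 1388
S_yy = nΣy² − (Σy)² = 9·8118 − 216² = 73062 − 46656 = 26406
r = S_xy / √(S_xx·S_yy) = 4437 / √(1388·26406) = 4437 / √36651528 = 4437 / 6054.0505 = 0.7329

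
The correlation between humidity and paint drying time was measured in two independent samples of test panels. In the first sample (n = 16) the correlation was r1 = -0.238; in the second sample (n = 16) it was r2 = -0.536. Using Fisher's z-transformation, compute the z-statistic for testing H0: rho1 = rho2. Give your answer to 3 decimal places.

z1 = atanh(-0.238) = -0.242653,  z2 = atanh(-0.536) = -0.598526
SE = √(1/(n1−3) + 1/(n2−3)) = √(1/13 + 1/13) = √(0.0769231 + 0.0769231) = √0.1538462 = 0.392232
z = (z1 − z2)/SE = (-0.242653 − (-0.598526)) / 0.392232 = 0.355873 / 0.392232 = 0.907

0.907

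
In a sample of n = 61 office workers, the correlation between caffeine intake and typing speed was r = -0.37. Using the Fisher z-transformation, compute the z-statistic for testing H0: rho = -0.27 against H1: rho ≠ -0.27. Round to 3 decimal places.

-0.850

Fisher z: atanh(-0.37) = -0.388423, atanh(-0.27) = -0.276864
z = (z_r − z_0)·√(n−3) = (-0.388423 − (-0.276864))·√58 = -0.111559 · 7.615773 = -0.850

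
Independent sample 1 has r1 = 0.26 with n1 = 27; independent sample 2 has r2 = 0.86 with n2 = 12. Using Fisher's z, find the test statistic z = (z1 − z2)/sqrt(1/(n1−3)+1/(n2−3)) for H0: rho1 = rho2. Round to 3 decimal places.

z1 = atanh(0.26) = 0.266108,  z2 = atanh(0.86) = 1.293345
SE = √(1/(n1−3) + 1/(n2−3)) = √(1/24 + 1/9) = √(0.0416667 + 0.1111111) = √0.1527778 = 0.390868
z = (z1 − z2)/SE = (0.266108 − 1.293345) / 0.390868 = -1.027237 / 0.390868 = -2.628

-2.628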